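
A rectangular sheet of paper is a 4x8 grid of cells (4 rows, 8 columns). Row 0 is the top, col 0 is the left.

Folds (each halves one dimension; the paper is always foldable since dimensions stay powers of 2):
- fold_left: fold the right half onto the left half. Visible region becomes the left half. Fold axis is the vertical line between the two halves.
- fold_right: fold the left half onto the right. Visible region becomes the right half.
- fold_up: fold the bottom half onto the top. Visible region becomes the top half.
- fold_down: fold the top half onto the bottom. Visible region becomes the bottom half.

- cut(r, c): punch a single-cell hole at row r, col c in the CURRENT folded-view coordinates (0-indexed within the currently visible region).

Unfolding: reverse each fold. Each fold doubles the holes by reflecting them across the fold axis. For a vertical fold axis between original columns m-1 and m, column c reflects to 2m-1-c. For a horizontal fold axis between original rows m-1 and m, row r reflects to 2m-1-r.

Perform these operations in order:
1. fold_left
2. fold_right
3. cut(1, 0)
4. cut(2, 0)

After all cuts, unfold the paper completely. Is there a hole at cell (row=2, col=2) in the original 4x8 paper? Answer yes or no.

Answer: yes

Derivation:
Op 1 fold_left: fold axis v@4; visible region now rows[0,4) x cols[0,4) = 4x4
Op 2 fold_right: fold axis v@2; visible region now rows[0,4) x cols[2,4) = 4x2
Op 3 cut(1, 0): punch at orig (1,2); cuts so far [(1, 2)]; region rows[0,4) x cols[2,4) = 4x2
Op 4 cut(2, 0): punch at orig (2,2); cuts so far [(1, 2), (2, 2)]; region rows[0,4) x cols[2,4) = 4x2
Unfold 1 (reflect across v@2): 4 holes -> [(1, 1), (1, 2), (2, 1), (2, 2)]
Unfold 2 (reflect across v@4): 8 holes -> [(1, 1), (1, 2), (1, 5), (1, 6), (2, 1), (2, 2), (2, 5), (2, 6)]
Holes: [(1, 1), (1, 2), (1, 5), (1, 6), (2, 1), (2, 2), (2, 5), (2, 6)]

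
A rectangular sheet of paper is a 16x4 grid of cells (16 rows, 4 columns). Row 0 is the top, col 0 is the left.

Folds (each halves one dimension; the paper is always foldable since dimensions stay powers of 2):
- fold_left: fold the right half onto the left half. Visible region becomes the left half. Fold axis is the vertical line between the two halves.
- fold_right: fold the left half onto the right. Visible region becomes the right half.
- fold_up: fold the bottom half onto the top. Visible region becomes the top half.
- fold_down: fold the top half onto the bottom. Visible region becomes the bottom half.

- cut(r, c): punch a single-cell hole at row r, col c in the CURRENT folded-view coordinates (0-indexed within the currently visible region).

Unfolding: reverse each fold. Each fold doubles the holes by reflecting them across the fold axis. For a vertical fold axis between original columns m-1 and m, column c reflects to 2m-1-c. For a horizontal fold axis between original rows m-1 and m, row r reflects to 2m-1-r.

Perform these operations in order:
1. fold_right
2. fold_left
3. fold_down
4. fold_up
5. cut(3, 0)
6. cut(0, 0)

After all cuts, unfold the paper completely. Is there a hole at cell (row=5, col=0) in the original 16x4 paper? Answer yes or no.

Op 1 fold_right: fold axis v@2; visible region now rows[0,16) x cols[2,4) = 16x2
Op 2 fold_left: fold axis v@3; visible region now rows[0,16) x cols[2,3) = 16x1
Op 3 fold_down: fold axis h@8; visible region now rows[8,16) x cols[2,3) = 8x1
Op 4 fold_up: fold axis h@12; visible region now rows[8,12) x cols[2,3) = 4x1
Op 5 cut(3, 0): punch at orig (11,2); cuts so far [(11, 2)]; region rows[8,12) x cols[2,3) = 4x1
Op 6 cut(0, 0): punch at orig (8,2); cuts so far [(8, 2), (11, 2)]; region rows[8,12) x cols[2,3) = 4x1
Unfold 1 (reflect across h@12): 4 holes -> [(8, 2), (11, 2), (12, 2), (15, 2)]
Unfold 2 (reflect across h@8): 8 holes -> [(0, 2), (3, 2), (4, 2), (7, 2), (8, 2), (11, 2), (12, 2), (15, 2)]
Unfold 3 (reflect across v@3): 16 holes -> [(0, 2), (0, 3), (3, 2), (3, 3), (4, 2), (4, 3), (7, 2), (7, 3), (8, 2), (8, 3), (11, 2), (11, 3), (12, 2), (12, 3), (15, 2), (15, 3)]
Unfold 4 (reflect across v@2): 32 holes -> [(0, 0), (0, 1), (0, 2), (0, 3), (3, 0), (3, 1), (3, 2), (3, 3), (4, 0), (4, 1), (4, 2), (4, 3), (7, 0), (7, 1), (7, 2), (7, 3), (8, 0), (8, 1), (8, 2), (8, 3), (11, 0), (11, 1), (11, 2), (11, 3), (12, 0), (12, 1), (12, 2), (12, 3), (15, 0), (15, 1), (15, 2), (15, 3)]
Holes: [(0, 0), (0, 1), (0, 2), (0, 3), (3, 0), (3, 1), (3, 2), (3, 3), (4, 0), (4, 1), (4, 2), (4, 3), (7, 0), (7, 1), (7, 2), (7, 3), (8, 0), (8, 1), (8, 2), (8, 3), (11, 0), (11, 1), (11, 2), (11, 3), (12, 0), (12, 1), (12, 2), (12, 3), (15, 0), (15, 1), (15, 2), (15, 3)]

Answer: no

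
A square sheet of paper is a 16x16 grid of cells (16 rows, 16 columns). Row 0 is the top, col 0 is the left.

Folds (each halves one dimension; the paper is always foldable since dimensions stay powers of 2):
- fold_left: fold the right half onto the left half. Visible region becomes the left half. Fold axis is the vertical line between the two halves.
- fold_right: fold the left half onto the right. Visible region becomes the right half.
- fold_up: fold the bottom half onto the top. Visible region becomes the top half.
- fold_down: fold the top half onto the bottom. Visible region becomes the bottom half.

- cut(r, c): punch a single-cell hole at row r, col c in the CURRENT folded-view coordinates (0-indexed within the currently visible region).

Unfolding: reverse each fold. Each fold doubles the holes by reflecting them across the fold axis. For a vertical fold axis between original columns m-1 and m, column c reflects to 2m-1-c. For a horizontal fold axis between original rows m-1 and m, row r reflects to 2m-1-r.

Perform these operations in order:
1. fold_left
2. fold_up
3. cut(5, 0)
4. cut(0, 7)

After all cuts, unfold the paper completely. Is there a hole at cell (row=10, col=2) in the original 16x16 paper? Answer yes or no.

Op 1 fold_left: fold axis v@8; visible region now rows[0,16) x cols[0,8) = 16x8
Op 2 fold_up: fold axis h@8; visible region now rows[0,8) x cols[0,8) = 8x8
Op 3 cut(5, 0): punch at orig (5,0); cuts so far [(5, 0)]; region rows[0,8) x cols[0,8) = 8x8
Op 4 cut(0, 7): punch at orig (0,7); cuts so far [(0, 7), (5, 0)]; region rows[0,8) x cols[0,8) = 8x8
Unfold 1 (reflect across h@8): 4 holes -> [(0, 7), (5, 0), (10, 0), (15, 7)]
Unfold 2 (reflect across v@8): 8 holes -> [(0, 7), (0, 8), (5, 0), (5, 15), (10, 0), (10, 15), (15, 7), (15, 8)]
Holes: [(0, 7), (0, 8), (5, 0), (5, 15), (10, 0), (10, 15), (15, 7), (15, 8)]

Answer: no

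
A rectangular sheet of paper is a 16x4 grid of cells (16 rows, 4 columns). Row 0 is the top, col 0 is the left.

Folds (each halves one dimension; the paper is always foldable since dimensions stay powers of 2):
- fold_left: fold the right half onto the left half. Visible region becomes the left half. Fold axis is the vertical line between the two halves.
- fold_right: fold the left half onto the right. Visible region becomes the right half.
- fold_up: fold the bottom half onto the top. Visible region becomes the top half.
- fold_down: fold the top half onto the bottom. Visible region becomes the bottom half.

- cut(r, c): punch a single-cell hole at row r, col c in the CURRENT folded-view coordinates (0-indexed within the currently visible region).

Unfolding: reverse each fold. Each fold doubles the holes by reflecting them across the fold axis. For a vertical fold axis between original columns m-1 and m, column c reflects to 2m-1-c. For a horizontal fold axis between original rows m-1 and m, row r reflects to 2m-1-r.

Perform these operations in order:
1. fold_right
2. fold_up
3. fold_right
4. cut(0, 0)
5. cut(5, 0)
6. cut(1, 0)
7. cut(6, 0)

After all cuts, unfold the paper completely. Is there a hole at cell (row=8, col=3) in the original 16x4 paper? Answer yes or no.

Answer: no

Derivation:
Op 1 fold_right: fold axis v@2; visible region now rows[0,16) x cols[2,4) = 16x2
Op 2 fold_up: fold axis h@8; visible region now rows[0,8) x cols[2,4) = 8x2
Op 3 fold_right: fold axis v@3; visible region now rows[0,8) x cols[3,4) = 8x1
Op 4 cut(0, 0): punch at orig (0,3); cuts so far [(0, 3)]; region rows[0,8) x cols[3,4) = 8x1
Op 5 cut(5, 0): punch at orig (5,3); cuts so far [(0, 3), (5, 3)]; region rows[0,8) x cols[3,4) = 8x1
Op 6 cut(1, 0): punch at orig (1,3); cuts so far [(0, 3), (1, 3), (5, 3)]; region rows[0,8) x cols[3,4) = 8x1
Op 7 cut(6, 0): punch at orig (6,3); cuts so far [(0, 3), (1, 3), (5, 3), (6, 3)]; region rows[0,8) x cols[3,4) = 8x1
Unfold 1 (reflect across v@3): 8 holes -> [(0, 2), (0, 3), (1, 2), (1, 3), (5, 2), (5, 3), (6, 2), (6, 3)]
Unfold 2 (reflect across h@8): 16 holes -> [(0, 2), (0, 3), (1, 2), (1, 3), (5, 2), (5, 3), (6, 2), (6, 3), (9, 2), (9, 3), (10, 2), (10, 3), (14, 2), (14, 3), (15, 2), (15, 3)]
Unfold 3 (reflect across v@2): 32 holes -> [(0, 0), (0, 1), (0, 2), (0, 3), (1, 0), (1, 1), (1, 2), (1, 3), (5, 0), (5, 1), (5, 2), (5, 3), (6, 0), (6, 1), (6, 2), (6, 3), (9, 0), (9, 1), (9, 2), (9, 3), (10, 0), (10, 1), (10, 2), (10, 3), (14, 0), (14, 1), (14, 2), (14, 3), (15, 0), (15, 1), (15, 2), (15, 3)]
Holes: [(0, 0), (0, 1), (0, 2), (0, 3), (1, 0), (1, 1), (1, 2), (1, 3), (5, 0), (5, 1), (5, 2), (5, 3), (6, 0), (6, 1), (6, 2), (6, 3), (9, 0), (9, 1), (9, 2), (9, 3), (10, 0), (10, 1), (10, 2), (10, 3), (14, 0), (14, 1), (14, 2), (14, 3), (15, 0), (15, 1), (15, 2), (15, 3)]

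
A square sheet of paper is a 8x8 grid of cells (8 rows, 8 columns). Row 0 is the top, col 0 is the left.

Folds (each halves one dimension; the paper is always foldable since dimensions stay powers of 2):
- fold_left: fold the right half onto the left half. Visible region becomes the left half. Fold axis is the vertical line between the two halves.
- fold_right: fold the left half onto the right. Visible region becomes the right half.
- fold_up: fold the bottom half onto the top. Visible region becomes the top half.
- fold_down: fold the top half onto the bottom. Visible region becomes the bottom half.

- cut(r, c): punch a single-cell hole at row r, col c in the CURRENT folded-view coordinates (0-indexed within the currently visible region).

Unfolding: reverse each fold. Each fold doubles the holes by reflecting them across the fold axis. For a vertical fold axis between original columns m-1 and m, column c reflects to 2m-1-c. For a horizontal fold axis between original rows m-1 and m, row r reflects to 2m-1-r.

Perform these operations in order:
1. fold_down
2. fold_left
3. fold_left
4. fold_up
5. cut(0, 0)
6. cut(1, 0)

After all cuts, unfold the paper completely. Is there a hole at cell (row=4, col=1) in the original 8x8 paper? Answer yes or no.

Answer: no

Derivation:
Op 1 fold_down: fold axis h@4; visible region now rows[4,8) x cols[0,8) = 4x8
Op 2 fold_left: fold axis v@4; visible region now rows[4,8) x cols[0,4) = 4x4
Op 3 fold_left: fold axis v@2; visible region now rows[4,8) x cols[0,2) = 4x2
Op 4 fold_up: fold axis h@6; visible region now rows[4,6) x cols[0,2) = 2x2
Op 5 cut(0, 0): punch at orig (4,0); cuts so far [(4, 0)]; region rows[4,6) x cols[0,2) = 2x2
Op 6 cut(1, 0): punch at orig (5,0); cuts so far [(4, 0), (5, 0)]; region rows[4,6) x cols[0,2) = 2x2
Unfold 1 (reflect across h@6): 4 holes -> [(4, 0), (5, 0), (6, 0), (7, 0)]
Unfold 2 (reflect across v@2): 8 holes -> [(4, 0), (4, 3), (5, 0), (5, 3), (6, 0), (6, 3), (7, 0), (7, 3)]
Unfold 3 (reflect across v@4): 16 holes -> [(4, 0), (4, 3), (4, 4), (4, 7), (5, 0), (5, 3), (5, 4), (5, 7), (6, 0), (6, 3), (6, 4), (6, 7), (7, 0), (7, 3), (7, 4), (7, 7)]
Unfold 4 (reflect across h@4): 32 holes -> [(0, 0), (0, 3), (0, 4), (0, 7), (1, 0), (1, 3), (1, 4), (1, 7), (2, 0), (2, 3), (2, 4), (2, 7), (3, 0), (3, 3), (3, 4), (3, 7), (4, 0), (4, 3), (4, 4), (4, 7), (5, 0), (5, 3), (5, 4), (5, 7), (6, 0), (6, 3), (6, 4), (6, 7), (7, 0), (7, 3), (7, 4), (7, 7)]
Holes: [(0, 0), (0, 3), (0, 4), (0, 7), (1, 0), (1, 3), (1, 4), (1, 7), (2, 0), (2, 3), (2, 4), (2, 7), (3, 0), (3, 3), (3, 4), (3, 7), (4, 0), (4, 3), (4, 4), (4, 7), (5, 0), (5, 3), (5, 4), (5, 7), (6, 0), (6, 3), (6, 4), (6, 7), (7, 0), (7, 3), (7, 4), (7, 7)]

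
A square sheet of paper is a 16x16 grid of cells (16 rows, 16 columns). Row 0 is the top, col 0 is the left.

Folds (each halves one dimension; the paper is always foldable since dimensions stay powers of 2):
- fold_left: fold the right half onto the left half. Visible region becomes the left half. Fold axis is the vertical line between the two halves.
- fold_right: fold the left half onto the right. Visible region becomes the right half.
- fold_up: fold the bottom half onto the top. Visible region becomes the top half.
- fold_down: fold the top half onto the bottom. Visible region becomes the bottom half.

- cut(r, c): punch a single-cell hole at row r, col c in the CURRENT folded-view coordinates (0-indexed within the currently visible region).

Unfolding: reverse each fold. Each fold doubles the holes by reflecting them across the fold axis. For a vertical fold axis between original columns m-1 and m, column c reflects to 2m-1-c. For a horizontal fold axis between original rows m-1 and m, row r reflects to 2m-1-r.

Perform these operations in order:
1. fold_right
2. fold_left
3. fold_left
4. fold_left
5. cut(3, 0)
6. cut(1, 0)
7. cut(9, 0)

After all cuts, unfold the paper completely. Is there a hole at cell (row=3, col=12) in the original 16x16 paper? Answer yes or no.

Op 1 fold_right: fold axis v@8; visible region now rows[0,16) x cols[8,16) = 16x8
Op 2 fold_left: fold axis v@12; visible region now rows[0,16) x cols[8,12) = 16x4
Op 3 fold_left: fold axis v@10; visible region now rows[0,16) x cols[8,10) = 16x2
Op 4 fold_left: fold axis v@9; visible region now rows[0,16) x cols[8,9) = 16x1
Op 5 cut(3, 0): punch at orig (3,8); cuts so far [(3, 8)]; region rows[0,16) x cols[8,9) = 16x1
Op 6 cut(1, 0): punch at orig (1,8); cuts so far [(1, 8), (3, 8)]; region rows[0,16) x cols[8,9) = 16x1
Op 7 cut(9, 0): punch at orig (9,8); cuts so far [(1, 8), (3, 8), (9, 8)]; region rows[0,16) x cols[8,9) = 16x1
Unfold 1 (reflect across v@9): 6 holes -> [(1, 8), (1, 9), (3, 8), (3, 9), (9, 8), (9, 9)]
Unfold 2 (reflect across v@10): 12 holes -> [(1, 8), (1, 9), (1, 10), (1, 11), (3, 8), (3, 9), (3, 10), (3, 11), (9, 8), (9, 9), (9, 10), (9, 11)]
Unfold 3 (reflect across v@12): 24 holes -> [(1, 8), (1, 9), (1, 10), (1, 11), (1, 12), (1, 13), (1, 14), (1, 15), (3, 8), (3, 9), (3, 10), (3, 11), (3, 12), (3, 13), (3, 14), (3, 15), (9, 8), (9, 9), (9, 10), (9, 11), (9, 12), (9, 13), (9, 14), (9, 15)]
Unfold 4 (reflect across v@8): 48 holes -> [(1, 0), (1, 1), (1, 2), (1, 3), (1, 4), (1, 5), (1, 6), (1, 7), (1, 8), (1, 9), (1, 10), (1, 11), (1, 12), (1, 13), (1, 14), (1, 15), (3, 0), (3, 1), (3, 2), (3, 3), (3, 4), (3, 5), (3, 6), (3, 7), (3, 8), (3, 9), (3, 10), (3, 11), (3, 12), (3, 13), (3, 14), (3, 15), (9, 0), (9, 1), (9, 2), (9, 3), (9, 4), (9, 5), (9, 6), (9, 7), (9, 8), (9, 9), (9, 10), (9, 11), (9, 12), (9, 13), (9, 14), (9, 15)]
Holes: [(1, 0), (1, 1), (1, 2), (1, 3), (1, 4), (1, 5), (1, 6), (1, 7), (1, 8), (1, 9), (1, 10), (1, 11), (1, 12), (1, 13), (1, 14), (1, 15), (3, 0), (3, 1), (3, 2), (3, 3), (3, 4), (3, 5), (3, 6), (3, 7), (3, 8), (3, 9), (3, 10), (3, 11), (3, 12), (3, 13), (3, 14), (3, 15), (9, 0), (9, 1), (9, 2), (9, 3), (9, 4), (9, 5), (9, 6), (9, 7), (9, 8), (9, 9), (9, 10), (9, 11), (9, 12), (9, 13), (9, 14), (9, 15)]

Answer: yes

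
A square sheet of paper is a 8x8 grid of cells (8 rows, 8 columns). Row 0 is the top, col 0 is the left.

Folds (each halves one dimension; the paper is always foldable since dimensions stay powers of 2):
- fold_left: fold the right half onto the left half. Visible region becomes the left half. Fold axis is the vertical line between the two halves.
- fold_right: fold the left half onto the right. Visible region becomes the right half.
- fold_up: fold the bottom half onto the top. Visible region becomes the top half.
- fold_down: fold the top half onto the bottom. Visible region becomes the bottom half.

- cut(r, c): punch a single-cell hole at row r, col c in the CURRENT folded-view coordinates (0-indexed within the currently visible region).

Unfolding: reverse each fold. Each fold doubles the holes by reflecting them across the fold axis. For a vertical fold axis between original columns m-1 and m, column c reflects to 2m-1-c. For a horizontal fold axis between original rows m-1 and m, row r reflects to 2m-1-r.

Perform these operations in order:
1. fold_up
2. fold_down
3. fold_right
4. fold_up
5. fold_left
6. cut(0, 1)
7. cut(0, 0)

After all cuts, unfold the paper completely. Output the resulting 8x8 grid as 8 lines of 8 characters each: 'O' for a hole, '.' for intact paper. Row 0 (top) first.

Answer: OOOOOOOO
OOOOOOOO
OOOOOOOO
OOOOOOOO
OOOOOOOO
OOOOOOOO
OOOOOOOO
OOOOOOOO

Derivation:
Op 1 fold_up: fold axis h@4; visible region now rows[0,4) x cols[0,8) = 4x8
Op 2 fold_down: fold axis h@2; visible region now rows[2,4) x cols[0,8) = 2x8
Op 3 fold_right: fold axis v@4; visible region now rows[2,4) x cols[4,8) = 2x4
Op 4 fold_up: fold axis h@3; visible region now rows[2,3) x cols[4,8) = 1x4
Op 5 fold_left: fold axis v@6; visible region now rows[2,3) x cols[4,6) = 1x2
Op 6 cut(0, 1): punch at orig (2,5); cuts so far [(2, 5)]; region rows[2,3) x cols[4,6) = 1x2
Op 7 cut(0, 0): punch at orig (2,4); cuts so far [(2, 4), (2, 5)]; region rows[2,3) x cols[4,6) = 1x2
Unfold 1 (reflect across v@6): 4 holes -> [(2, 4), (2, 5), (2, 6), (2, 7)]
Unfold 2 (reflect across h@3): 8 holes -> [(2, 4), (2, 5), (2, 6), (2, 7), (3, 4), (3, 5), (3, 6), (3, 7)]
Unfold 3 (reflect across v@4): 16 holes -> [(2, 0), (2, 1), (2, 2), (2, 3), (2, 4), (2, 5), (2, 6), (2, 7), (3, 0), (3, 1), (3, 2), (3, 3), (3, 4), (3, 5), (3, 6), (3, 7)]
Unfold 4 (reflect across h@2): 32 holes -> [(0, 0), (0, 1), (0, 2), (0, 3), (0, 4), (0, 5), (0, 6), (0, 7), (1, 0), (1, 1), (1, 2), (1, 3), (1, 4), (1, 5), (1, 6), (1, 7), (2, 0), (2, 1), (2, 2), (2, 3), (2, 4), (2, 5), (2, 6), (2, 7), (3, 0), (3, 1), (3, 2), (3, 3), (3, 4), (3, 5), (3, 6), (3, 7)]
Unfold 5 (reflect across h@4): 64 holes -> [(0, 0), (0, 1), (0, 2), (0, 3), (0, 4), (0, 5), (0, 6), (0, 7), (1, 0), (1, 1), (1, 2), (1, 3), (1, 4), (1, 5), (1, 6), (1, 7), (2, 0), (2, 1), (2, 2), (2, 3), (2, 4), (2, 5), (2, 6), (2, 7), (3, 0), (3, 1), (3, 2), (3, 3), (3, 4), (3, 5), (3, 6), (3, 7), (4, 0), (4, 1), (4, 2), (4, 3), (4, 4), (4, 5), (4, 6), (4, 7), (5, 0), (5, 1), (5, 2), (5, 3), (5, 4), (5, 5), (5, 6), (5, 7), (6, 0), (6, 1), (6, 2), (6, 3), (6, 4), (6, 5), (6, 6), (6, 7), (7, 0), (7, 1), (7, 2), (7, 3), (7, 4), (7, 5), (7, 6), (7, 7)]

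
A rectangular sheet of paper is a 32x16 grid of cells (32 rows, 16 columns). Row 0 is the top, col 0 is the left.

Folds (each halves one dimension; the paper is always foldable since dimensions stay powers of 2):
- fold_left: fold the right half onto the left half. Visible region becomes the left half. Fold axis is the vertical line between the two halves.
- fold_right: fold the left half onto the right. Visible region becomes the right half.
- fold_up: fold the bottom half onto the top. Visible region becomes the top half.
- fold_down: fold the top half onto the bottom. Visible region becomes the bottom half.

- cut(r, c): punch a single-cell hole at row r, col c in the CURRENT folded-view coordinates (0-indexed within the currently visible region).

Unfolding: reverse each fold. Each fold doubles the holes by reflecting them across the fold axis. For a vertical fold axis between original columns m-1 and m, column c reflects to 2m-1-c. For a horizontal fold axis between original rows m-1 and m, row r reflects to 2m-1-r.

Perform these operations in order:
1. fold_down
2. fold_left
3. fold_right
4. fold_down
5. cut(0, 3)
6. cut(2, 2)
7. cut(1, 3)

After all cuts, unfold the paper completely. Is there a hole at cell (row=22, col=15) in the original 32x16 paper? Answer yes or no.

Op 1 fold_down: fold axis h@16; visible region now rows[16,32) x cols[0,16) = 16x16
Op 2 fold_left: fold axis v@8; visible region now rows[16,32) x cols[0,8) = 16x8
Op 3 fold_right: fold axis v@4; visible region now rows[16,32) x cols[4,8) = 16x4
Op 4 fold_down: fold axis h@24; visible region now rows[24,32) x cols[4,8) = 8x4
Op 5 cut(0, 3): punch at orig (24,7); cuts so far [(24, 7)]; region rows[24,32) x cols[4,8) = 8x4
Op 6 cut(2, 2): punch at orig (26,6); cuts so far [(24, 7), (26, 6)]; region rows[24,32) x cols[4,8) = 8x4
Op 7 cut(1, 3): punch at orig (25,7); cuts so far [(24, 7), (25, 7), (26, 6)]; region rows[24,32) x cols[4,8) = 8x4
Unfold 1 (reflect across h@24): 6 holes -> [(21, 6), (22, 7), (23, 7), (24, 7), (25, 7), (26, 6)]
Unfold 2 (reflect across v@4): 12 holes -> [(21, 1), (21, 6), (22, 0), (22, 7), (23, 0), (23, 7), (24, 0), (24, 7), (25, 0), (25, 7), (26, 1), (26, 6)]
Unfold 3 (reflect across v@8): 24 holes -> [(21, 1), (21, 6), (21, 9), (21, 14), (22, 0), (22, 7), (22, 8), (22, 15), (23, 0), (23, 7), (23, 8), (23, 15), (24, 0), (24, 7), (24, 8), (24, 15), (25, 0), (25, 7), (25, 8), (25, 15), (26, 1), (26, 6), (26, 9), (26, 14)]
Unfold 4 (reflect across h@16): 48 holes -> [(5, 1), (5, 6), (5, 9), (5, 14), (6, 0), (6, 7), (6, 8), (6, 15), (7, 0), (7, 7), (7, 8), (7, 15), (8, 0), (8, 7), (8, 8), (8, 15), (9, 0), (9, 7), (9, 8), (9, 15), (10, 1), (10, 6), (10, 9), (10, 14), (21, 1), (21, 6), (21, 9), (21, 14), (22, 0), (22, 7), (22, 8), (22, 15), (23, 0), (23, 7), (23, 8), (23, 15), (24, 0), (24, 7), (24, 8), (24, 15), (25, 0), (25, 7), (25, 8), (25, 15), (26, 1), (26, 6), (26, 9), (26, 14)]
Holes: [(5, 1), (5, 6), (5, 9), (5, 14), (6, 0), (6, 7), (6, 8), (6, 15), (7, 0), (7, 7), (7, 8), (7, 15), (8, 0), (8, 7), (8, 8), (8, 15), (9, 0), (9, 7), (9, 8), (9, 15), (10, 1), (10, 6), (10, 9), (10, 14), (21, 1), (21, 6), (21, 9), (21, 14), (22, 0), (22, 7), (22, 8), (22, 15), (23, 0), (23, 7), (23, 8), (23, 15), (24, 0), (24, 7), (24, 8), (24, 15), (25, 0), (25, 7), (25, 8), (25, 15), (26, 1), (26, 6), (26, 9), (26, 14)]

Answer: yes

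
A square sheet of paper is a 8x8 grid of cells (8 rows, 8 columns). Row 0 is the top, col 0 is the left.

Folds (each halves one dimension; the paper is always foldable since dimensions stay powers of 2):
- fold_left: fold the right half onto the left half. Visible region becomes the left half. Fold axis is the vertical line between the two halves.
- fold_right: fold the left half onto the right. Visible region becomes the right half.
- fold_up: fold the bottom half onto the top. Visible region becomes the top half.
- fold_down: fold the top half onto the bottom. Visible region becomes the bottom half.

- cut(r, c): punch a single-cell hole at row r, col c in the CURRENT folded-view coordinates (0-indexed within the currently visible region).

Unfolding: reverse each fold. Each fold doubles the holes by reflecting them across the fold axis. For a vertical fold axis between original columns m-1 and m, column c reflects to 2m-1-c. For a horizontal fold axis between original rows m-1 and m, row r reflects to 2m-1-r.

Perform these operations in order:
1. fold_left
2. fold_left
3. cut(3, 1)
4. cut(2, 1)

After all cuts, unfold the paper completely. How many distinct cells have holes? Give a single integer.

Answer: 8

Derivation:
Op 1 fold_left: fold axis v@4; visible region now rows[0,8) x cols[0,4) = 8x4
Op 2 fold_left: fold axis v@2; visible region now rows[0,8) x cols[0,2) = 8x2
Op 3 cut(3, 1): punch at orig (3,1); cuts so far [(3, 1)]; region rows[0,8) x cols[0,2) = 8x2
Op 4 cut(2, 1): punch at orig (2,1); cuts so far [(2, 1), (3, 1)]; region rows[0,8) x cols[0,2) = 8x2
Unfold 1 (reflect across v@2): 4 holes -> [(2, 1), (2, 2), (3, 1), (3, 2)]
Unfold 2 (reflect across v@4): 8 holes -> [(2, 1), (2, 2), (2, 5), (2, 6), (3, 1), (3, 2), (3, 5), (3, 6)]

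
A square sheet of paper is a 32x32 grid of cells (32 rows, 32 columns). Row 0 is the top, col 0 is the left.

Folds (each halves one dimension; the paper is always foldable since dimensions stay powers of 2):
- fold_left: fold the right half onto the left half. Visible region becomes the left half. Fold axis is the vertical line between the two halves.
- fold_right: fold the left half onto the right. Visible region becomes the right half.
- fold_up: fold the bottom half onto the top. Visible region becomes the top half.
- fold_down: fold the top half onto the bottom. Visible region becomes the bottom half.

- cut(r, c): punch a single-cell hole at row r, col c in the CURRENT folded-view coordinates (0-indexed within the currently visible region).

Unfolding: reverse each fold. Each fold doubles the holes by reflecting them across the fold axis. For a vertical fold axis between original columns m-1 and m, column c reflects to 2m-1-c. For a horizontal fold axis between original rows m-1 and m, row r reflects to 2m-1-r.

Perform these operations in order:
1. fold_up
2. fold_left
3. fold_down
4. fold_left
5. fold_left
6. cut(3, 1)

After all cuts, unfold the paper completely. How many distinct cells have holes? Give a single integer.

Op 1 fold_up: fold axis h@16; visible region now rows[0,16) x cols[0,32) = 16x32
Op 2 fold_left: fold axis v@16; visible region now rows[0,16) x cols[0,16) = 16x16
Op 3 fold_down: fold axis h@8; visible region now rows[8,16) x cols[0,16) = 8x16
Op 4 fold_left: fold axis v@8; visible region now rows[8,16) x cols[0,8) = 8x8
Op 5 fold_left: fold axis v@4; visible region now rows[8,16) x cols[0,4) = 8x4
Op 6 cut(3, 1): punch at orig (11,1); cuts so far [(11, 1)]; region rows[8,16) x cols[0,4) = 8x4
Unfold 1 (reflect across v@4): 2 holes -> [(11, 1), (11, 6)]
Unfold 2 (reflect across v@8): 4 holes -> [(11, 1), (11, 6), (11, 9), (11, 14)]
Unfold 3 (reflect across h@8): 8 holes -> [(4, 1), (4, 6), (4, 9), (4, 14), (11, 1), (11, 6), (11, 9), (11, 14)]
Unfold 4 (reflect across v@16): 16 holes -> [(4, 1), (4, 6), (4, 9), (4, 14), (4, 17), (4, 22), (4, 25), (4, 30), (11, 1), (11, 6), (11, 9), (11, 14), (11, 17), (11, 22), (11, 25), (11, 30)]
Unfold 5 (reflect across h@16): 32 holes -> [(4, 1), (4, 6), (4, 9), (4, 14), (4, 17), (4, 22), (4, 25), (4, 30), (11, 1), (11, 6), (11, 9), (11, 14), (11, 17), (11, 22), (11, 25), (11, 30), (20, 1), (20, 6), (20, 9), (20, 14), (20, 17), (20, 22), (20, 25), (20, 30), (27, 1), (27, 6), (27, 9), (27, 14), (27, 17), (27, 22), (27, 25), (27, 30)]

Answer: 32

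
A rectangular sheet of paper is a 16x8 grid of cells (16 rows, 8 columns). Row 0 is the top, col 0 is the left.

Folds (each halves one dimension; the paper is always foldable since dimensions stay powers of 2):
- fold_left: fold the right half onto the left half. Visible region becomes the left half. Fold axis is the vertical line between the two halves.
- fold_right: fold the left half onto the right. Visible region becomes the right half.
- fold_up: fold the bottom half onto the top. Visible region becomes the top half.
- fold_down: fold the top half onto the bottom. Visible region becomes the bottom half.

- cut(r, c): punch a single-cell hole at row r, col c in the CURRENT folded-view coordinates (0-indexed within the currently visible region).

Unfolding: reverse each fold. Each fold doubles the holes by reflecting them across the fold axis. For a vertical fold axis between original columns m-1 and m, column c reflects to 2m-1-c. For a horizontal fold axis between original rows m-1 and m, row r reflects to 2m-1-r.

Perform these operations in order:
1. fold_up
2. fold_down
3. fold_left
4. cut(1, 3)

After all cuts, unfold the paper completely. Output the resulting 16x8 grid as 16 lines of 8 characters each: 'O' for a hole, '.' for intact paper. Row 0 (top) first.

Answer: ........
........
...OO...
........
........
...OO...
........
........
........
........
...OO...
........
........
...OO...
........
........

Derivation:
Op 1 fold_up: fold axis h@8; visible region now rows[0,8) x cols[0,8) = 8x8
Op 2 fold_down: fold axis h@4; visible region now rows[4,8) x cols[0,8) = 4x8
Op 3 fold_left: fold axis v@4; visible region now rows[4,8) x cols[0,4) = 4x4
Op 4 cut(1, 3): punch at orig (5,3); cuts so far [(5, 3)]; region rows[4,8) x cols[0,4) = 4x4
Unfold 1 (reflect across v@4): 2 holes -> [(5, 3), (5, 4)]
Unfold 2 (reflect across h@4): 4 holes -> [(2, 3), (2, 4), (5, 3), (5, 4)]
Unfold 3 (reflect across h@8): 8 holes -> [(2, 3), (2, 4), (5, 3), (5, 4), (10, 3), (10, 4), (13, 3), (13, 4)]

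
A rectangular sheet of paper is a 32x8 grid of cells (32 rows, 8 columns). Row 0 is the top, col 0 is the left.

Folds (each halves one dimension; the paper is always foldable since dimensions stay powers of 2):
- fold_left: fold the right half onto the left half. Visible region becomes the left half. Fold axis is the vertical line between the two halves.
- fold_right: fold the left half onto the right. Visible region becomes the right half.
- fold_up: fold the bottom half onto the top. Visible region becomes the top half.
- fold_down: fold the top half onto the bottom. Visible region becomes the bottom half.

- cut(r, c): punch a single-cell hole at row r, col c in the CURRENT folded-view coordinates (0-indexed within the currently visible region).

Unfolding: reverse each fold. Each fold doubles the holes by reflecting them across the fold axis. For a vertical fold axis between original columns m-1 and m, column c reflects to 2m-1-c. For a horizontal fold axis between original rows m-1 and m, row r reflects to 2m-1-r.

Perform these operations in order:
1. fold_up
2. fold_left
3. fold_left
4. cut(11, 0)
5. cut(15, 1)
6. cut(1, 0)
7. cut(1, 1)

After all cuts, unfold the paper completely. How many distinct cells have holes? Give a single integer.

Answer: 32

Derivation:
Op 1 fold_up: fold axis h@16; visible region now rows[0,16) x cols[0,8) = 16x8
Op 2 fold_left: fold axis v@4; visible region now rows[0,16) x cols[0,4) = 16x4
Op 3 fold_left: fold axis v@2; visible region now rows[0,16) x cols[0,2) = 16x2
Op 4 cut(11, 0): punch at orig (11,0); cuts so far [(11, 0)]; region rows[0,16) x cols[0,2) = 16x2
Op 5 cut(15, 1): punch at orig (15,1); cuts so far [(11, 0), (15, 1)]; region rows[0,16) x cols[0,2) = 16x2
Op 6 cut(1, 0): punch at orig (1,0); cuts so far [(1, 0), (11, 0), (15, 1)]; region rows[0,16) x cols[0,2) = 16x2
Op 7 cut(1, 1): punch at orig (1,1); cuts so far [(1, 0), (1, 1), (11, 0), (15, 1)]; region rows[0,16) x cols[0,2) = 16x2
Unfold 1 (reflect across v@2): 8 holes -> [(1, 0), (1, 1), (1, 2), (1, 3), (11, 0), (11, 3), (15, 1), (15, 2)]
Unfold 2 (reflect across v@4): 16 holes -> [(1, 0), (1, 1), (1, 2), (1, 3), (1, 4), (1, 5), (1, 6), (1, 7), (11, 0), (11, 3), (11, 4), (11, 7), (15, 1), (15, 2), (15, 5), (15, 6)]
Unfold 3 (reflect across h@16): 32 holes -> [(1, 0), (1, 1), (1, 2), (1, 3), (1, 4), (1, 5), (1, 6), (1, 7), (11, 0), (11, 3), (11, 4), (11, 7), (15, 1), (15, 2), (15, 5), (15, 6), (16, 1), (16, 2), (16, 5), (16, 6), (20, 0), (20, 3), (20, 4), (20, 7), (30, 0), (30, 1), (30, 2), (30, 3), (30, 4), (30, 5), (30, 6), (30, 7)]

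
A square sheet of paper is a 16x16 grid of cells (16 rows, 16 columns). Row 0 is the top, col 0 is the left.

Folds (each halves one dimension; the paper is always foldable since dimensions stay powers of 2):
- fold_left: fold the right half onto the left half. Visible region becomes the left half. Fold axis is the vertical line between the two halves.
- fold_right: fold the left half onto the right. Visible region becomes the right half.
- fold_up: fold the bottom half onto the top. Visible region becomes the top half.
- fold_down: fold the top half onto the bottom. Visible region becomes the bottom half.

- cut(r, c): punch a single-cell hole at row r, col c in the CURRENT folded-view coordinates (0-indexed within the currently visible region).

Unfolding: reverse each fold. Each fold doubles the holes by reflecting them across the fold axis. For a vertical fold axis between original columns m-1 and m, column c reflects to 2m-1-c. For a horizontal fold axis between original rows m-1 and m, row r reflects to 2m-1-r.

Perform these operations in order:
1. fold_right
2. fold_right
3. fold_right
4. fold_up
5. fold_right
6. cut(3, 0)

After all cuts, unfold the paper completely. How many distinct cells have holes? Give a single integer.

Answer: 32

Derivation:
Op 1 fold_right: fold axis v@8; visible region now rows[0,16) x cols[8,16) = 16x8
Op 2 fold_right: fold axis v@12; visible region now rows[0,16) x cols[12,16) = 16x4
Op 3 fold_right: fold axis v@14; visible region now rows[0,16) x cols[14,16) = 16x2
Op 4 fold_up: fold axis h@8; visible region now rows[0,8) x cols[14,16) = 8x2
Op 5 fold_right: fold axis v@15; visible region now rows[0,8) x cols[15,16) = 8x1
Op 6 cut(3, 0): punch at orig (3,15); cuts so far [(3, 15)]; region rows[0,8) x cols[15,16) = 8x1
Unfold 1 (reflect across v@15): 2 holes -> [(3, 14), (3, 15)]
Unfold 2 (reflect across h@8): 4 holes -> [(3, 14), (3, 15), (12, 14), (12, 15)]
Unfold 3 (reflect across v@14): 8 holes -> [(3, 12), (3, 13), (3, 14), (3, 15), (12, 12), (12, 13), (12, 14), (12, 15)]
Unfold 4 (reflect across v@12): 16 holes -> [(3, 8), (3, 9), (3, 10), (3, 11), (3, 12), (3, 13), (3, 14), (3, 15), (12, 8), (12, 9), (12, 10), (12, 11), (12, 12), (12, 13), (12, 14), (12, 15)]
Unfold 5 (reflect across v@8): 32 holes -> [(3, 0), (3, 1), (3, 2), (3, 3), (3, 4), (3, 5), (3, 6), (3, 7), (3, 8), (3, 9), (3, 10), (3, 11), (3, 12), (3, 13), (3, 14), (3, 15), (12, 0), (12, 1), (12, 2), (12, 3), (12, 4), (12, 5), (12, 6), (12, 7), (12, 8), (12, 9), (12, 10), (12, 11), (12, 12), (12, 13), (12, 14), (12, 15)]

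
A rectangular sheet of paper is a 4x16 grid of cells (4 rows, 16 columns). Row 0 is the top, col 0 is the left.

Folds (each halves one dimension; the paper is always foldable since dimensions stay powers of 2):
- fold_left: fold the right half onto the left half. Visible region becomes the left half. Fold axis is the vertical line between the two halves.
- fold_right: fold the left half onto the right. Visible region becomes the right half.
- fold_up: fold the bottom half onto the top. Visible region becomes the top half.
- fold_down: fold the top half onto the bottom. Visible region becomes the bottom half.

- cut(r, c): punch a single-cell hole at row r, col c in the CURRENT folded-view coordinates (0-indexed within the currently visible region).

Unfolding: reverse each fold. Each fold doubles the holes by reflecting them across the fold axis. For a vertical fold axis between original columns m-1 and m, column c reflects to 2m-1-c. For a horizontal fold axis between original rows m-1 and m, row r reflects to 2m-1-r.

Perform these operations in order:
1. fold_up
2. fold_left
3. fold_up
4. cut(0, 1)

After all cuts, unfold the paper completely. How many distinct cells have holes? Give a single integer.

Op 1 fold_up: fold axis h@2; visible region now rows[0,2) x cols[0,16) = 2x16
Op 2 fold_left: fold axis v@8; visible region now rows[0,2) x cols[0,8) = 2x8
Op 3 fold_up: fold axis h@1; visible region now rows[0,1) x cols[0,8) = 1x8
Op 4 cut(0, 1): punch at orig (0,1); cuts so far [(0, 1)]; region rows[0,1) x cols[0,8) = 1x8
Unfold 1 (reflect across h@1): 2 holes -> [(0, 1), (1, 1)]
Unfold 2 (reflect across v@8): 4 holes -> [(0, 1), (0, 14), (1, 1), (1, 14)]
Unfold 3 (reflect across h@2): 8 holes -> [(0, 1), (0, 14), (1, 1), (1, 14), (2, 1), (2, 14), (3, 1), (3, 14)]

Answer: 8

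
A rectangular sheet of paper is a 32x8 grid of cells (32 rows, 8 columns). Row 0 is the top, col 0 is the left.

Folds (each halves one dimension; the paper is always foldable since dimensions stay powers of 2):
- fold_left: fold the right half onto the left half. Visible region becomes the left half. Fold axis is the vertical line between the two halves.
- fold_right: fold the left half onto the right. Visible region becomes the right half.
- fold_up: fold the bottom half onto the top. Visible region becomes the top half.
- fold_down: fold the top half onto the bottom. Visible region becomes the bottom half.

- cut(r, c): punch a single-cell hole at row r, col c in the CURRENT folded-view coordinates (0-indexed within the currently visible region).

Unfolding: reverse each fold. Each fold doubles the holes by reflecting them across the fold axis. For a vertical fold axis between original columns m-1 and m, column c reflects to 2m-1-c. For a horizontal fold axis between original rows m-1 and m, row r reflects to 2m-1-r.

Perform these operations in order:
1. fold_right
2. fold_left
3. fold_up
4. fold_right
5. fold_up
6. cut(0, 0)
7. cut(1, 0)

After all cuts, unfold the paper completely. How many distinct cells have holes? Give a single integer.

Op 1 fold_right: fold axis v@4; visible region now rows[0,32) x cols[4,8) = 32x4
Op 2 fold_left: fold axis v@6; visible region now rows[0,32) x cols[4,6) = 32x2
Op 3 fold_up: fold axis h@16; visible region now rows[0,16) x cols[4,6) = 16x2
Op 4 fold_right: fold axis v@5; visible region now rows[0,16) x cols[5,6) = 16x1
Op 5 fold_up: fold axis h@8; visible region now rows[0,8) x cols[5,6) = 8x1
Op 6 cut(0, 0): punch at orig (0,5); cuts so far [(0, 5)]; region rows[0,8) x cols[5,6) = 8x1
Op 7 cut(1, 0): punch at orig (1,5); cuts so far [(0, 5), (1, 5)]; region rows[0,8) x cols[5,6) = 8x1
Unfold 1 (reflect across h@8): 4 holes -> [(0, 5), (1, 5), (14, 5), (15, 5)]
Unfold 2 (reflect across v@5): 8 holes -> [(0, 4), (0, 5), (1, 4), (1, 5), (14, 4), (14, 5), (15, 4), (15, 5)]
Unfold 3 (reflect across h@16): 16 holes -> [(0, 4), (0, 5), (1, 4), (1, 5), (14, 4), (14, 5), (15, 4), (15, 5), (16, 4), (16, 5), (17, 4), (17, 5), (30, 4), (30, 5), (31, 4), (31, 5)]
Unfold 4 (reflect across v@6): 32 holes -> [(0, 4), (0, 5), (0, 6), (0, 7), (1, 4), (1, 5), (1, 6), (1, 7), (14, 4), (14, 5), (14, 6), (14, 7), (15, 4), (15, 5), (15, 6), (15, 7), (16, 4), (16, 5), (16, 6), (16, 7), (17, 4), (17, 5), (17, 6), (17, 7), (30, 4), (30, 5), (30, 6), (30, 7), (31, 4), (31, 5), (31, 6), (31, 7)]
Unfold 5 (reflect across v@4): 64 holes -> [(0, 0), (0, 1), (0, 2), (0, 3), (0, 4), (0, 5), (0, 6), (0, 7), (1, 0), (1, 1), (1, 2), (1, 3), (1, 4), (1, 5), (1, 6), (1, 7), (14, 0), (14, 1), (14, 2), (14, 3), (14, 4), (14, 5), (14, 6), (14, 7), (15, 0), (15, 1), (15, 2), (15, 3), (15, 4), (15, 5), (15, 6), (15, 7), (16, 0), (16, 1), (16, 2), (16, 3), (16, 4), (16, 5), (16, 6), (16, 7), (17, 0), (17, 1), (17, 2), (17, 3), (17, 4), (17, 5), (17, 6), (17, 7), (30, 0), (30, 1), (30, 2), (30, 3), (30, 4), (30, 5), (30, 6), (30, 7), (31, 0), (31, 1), (31, 2), (31, 3), (31, 4), (31, 5), (31, 6), (31, 7)]

Answer: 64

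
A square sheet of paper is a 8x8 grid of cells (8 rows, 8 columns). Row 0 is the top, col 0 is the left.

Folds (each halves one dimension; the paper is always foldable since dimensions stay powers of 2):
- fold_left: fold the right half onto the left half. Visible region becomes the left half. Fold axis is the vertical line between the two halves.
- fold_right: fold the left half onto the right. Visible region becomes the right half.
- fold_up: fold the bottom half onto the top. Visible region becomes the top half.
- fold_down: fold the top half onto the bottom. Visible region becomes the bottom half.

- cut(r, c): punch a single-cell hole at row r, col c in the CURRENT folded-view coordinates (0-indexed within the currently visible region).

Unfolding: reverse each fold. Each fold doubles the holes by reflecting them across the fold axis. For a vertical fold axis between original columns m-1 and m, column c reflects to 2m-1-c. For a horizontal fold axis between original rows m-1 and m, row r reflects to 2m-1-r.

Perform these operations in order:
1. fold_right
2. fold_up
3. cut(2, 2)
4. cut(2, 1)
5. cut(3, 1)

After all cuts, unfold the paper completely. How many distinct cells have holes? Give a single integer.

Op 1 fold_right: fold axis v@4; visible region now rows[0,8) x cols[4,8) = 8x4
Op 2 fold_up: fold axis h@4; visible region now rows[0,4) x cols[4,8) = 4x4
Op 3 cut(2, 2): punch at orig (2,6); cuts so far [(2, 6)]; region rows[0,4) x cols[4,8) = 4x4
Op 4 cut(2, 1): punch at orig (2,5); cuts so far [(2, 5), (2, 6)]; region rows[0,4) x cols[4,8) = 4x4
Op 5 cut(3, 1): punch at orig (3,5); cuts so far [(2, 5), (2, 6), (3, 5)]; region rows[0,4) x cols[4,8) = 4x4
Unfold 1 (reflect across h@4): 6 holes -> [(2, 5), (2, 6), (3, 5), (4, 5), (5, 5), (5, 6)]
Unfold 2 (reflect across v@4): 12 holes -> [(2, 1), (2, 2), (2, 5), (2, 6), (3, 2), (3, 5), (4, 2), (4, 5), (5, 1), (5, 2), (5, 5), (5, 6)]

Answer: 12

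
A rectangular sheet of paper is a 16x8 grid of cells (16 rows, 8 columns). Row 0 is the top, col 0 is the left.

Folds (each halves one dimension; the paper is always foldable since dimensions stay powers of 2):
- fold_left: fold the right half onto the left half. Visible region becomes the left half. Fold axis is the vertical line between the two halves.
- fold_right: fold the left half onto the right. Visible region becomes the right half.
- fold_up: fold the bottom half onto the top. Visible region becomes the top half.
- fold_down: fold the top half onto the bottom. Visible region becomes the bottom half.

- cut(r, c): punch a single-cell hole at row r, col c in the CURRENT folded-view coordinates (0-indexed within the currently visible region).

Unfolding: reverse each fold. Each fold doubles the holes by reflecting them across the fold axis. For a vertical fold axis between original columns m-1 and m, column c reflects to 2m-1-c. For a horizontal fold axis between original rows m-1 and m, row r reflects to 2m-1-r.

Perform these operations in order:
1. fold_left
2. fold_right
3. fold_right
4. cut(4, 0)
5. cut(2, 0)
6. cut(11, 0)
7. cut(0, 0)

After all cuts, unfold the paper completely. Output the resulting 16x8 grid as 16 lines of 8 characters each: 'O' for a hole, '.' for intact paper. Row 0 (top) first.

Op 1 fold_left: fold axis v@4; visible region now rows[0,16) x cols[0,4) = 16x4
Op 2 fold_right: fold axis v@2; visible region now rows[0,16) x cols[2,4) = 16x2
Op 3 fold_right: fold axis v@3; visible region now rows[0,16) x cols[3,4) = 16x1
Op 4 cut(4, 0): punch at orig (4,3); cuts so far [(4, 3)]; region rows[0,16) x cols[3,4) = 16x1
Op 5 cut(2, 0): punch at orig (2,3); cuts so far [(2, 3), (4, 3)]; region rows[0,16) x cols[3,4) = 16x1
Op 6 cut(11, 0): punch at orig (11,3); cuts so far [(2, 3), (4, 3), (11, 3)]; region rows[0,16) x cols[3,4) = 16x1
Op 7 cut(0, 0): punch at orig (0,3); cuts so far [(0, 3), (2, 3), (4, 3), (11, 3)]; region rows[0,16) x cols[3,4) = 16x1
Unfold 1 (reflect across v@3): 8 holes -> [(0, 2), (0, 3), (2, 2), (2, 3), (4, 2), (4, 3), (11, 2), (11, 3)]
Unfold 2 (reflect across v@2): 16 holes -> [(0, 0), (0, 1), (0, 2), (0, 3), (2, 0), (2, 1), (2, 2), (2, 3), (4, 0), (4, 1), (4, 2), (4, 3), (11, 0), (11, 1), (11, 2), (11, 3)]
Unfold 3 (reflect across v@4): 32 holes -> [(0, 0), (0, 1), (0, 2), (0, 3), (0, 4), (0, 5), (0, 6), (0, 7), (2, 0), (2, 1), (2, 2), (2, 3), (2, 4), (2, 5), (2, 6), (2, 7), (4, 0), (4, 1), (4, 2), (4, 3), (4, 4), (4, 5), (4, 6), (4, 7), (11, 0), (11, 1), (11, 2), (11, 3), (11, 4), (11, 5), (11, 6), (11, 7)]

Answer: OOOOOOOO
........
OOOOOOOO
........
OOOOOOOO
........
........
........
........
........
........
OOOOOOOO
........
........
........
........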